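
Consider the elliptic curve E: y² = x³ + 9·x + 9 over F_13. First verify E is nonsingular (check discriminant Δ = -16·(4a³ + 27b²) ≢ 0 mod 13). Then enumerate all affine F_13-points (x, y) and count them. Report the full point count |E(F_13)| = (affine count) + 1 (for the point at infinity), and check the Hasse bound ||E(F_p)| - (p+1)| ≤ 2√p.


Affine points = {(0, 3), (0, 10), (2, 3), (2, 10), (5, 6), (5, 7), (7, 5), (7, 8), (9, 0), (11, 3), (11, 10), (12, 5), (12, 8)}; affine count = 13; |E(F_13)| = 14.

Discriminant check: Δ ∝ 4a³ + 27b² = 4·9³ + 27·9² = 4·729 + 27·81 ≡ 7 (mod 13). Nonzero ⇒ E is nonsingular.
For each x ∈ F_13, compute rhs = x³ + 9·x + 9 mod 13, then count y ∈ F_13 with y² ≡ rhs.
  x = 0: rhs = 9, matching y values: 3, 10 (2 points).
  x = 1: rhs = 6, matching y values: none (0 points).
  x = 2: rhs = 9, matching y values: 3, 10 (2 points).
  x = 3: rhs = 11, matching y values: none (0 points).
  x = 4: rhs = 5, matching y values: none (0 points).
  x = 5: rhs = 10, matching y values: 6, 7 (2 points).
  x = 6: rhs = 6, matching y values: none (0 points).
  x = 7: rhs = 12, matching y values: 5, 8 (2 points).
  x = 8: rhs = 8, matching y values: none (0 points).
  x = 9: rhs = 0, matching y values: 0 (1 points).
  x = 10: rhs = 7, matching y values: none (0 points).
  x = 11: rhs = 9, matching y values: 3, 10 (2 points).
  x = 12: rhs = 12, matching y values: 5, 8 (2 points).
Total affine count: 13.
Full point count |E(F_13)| = 13 + 1 = 14.
Hasse bound: |14 − (13+1)| = |0| = 0 ≤ 2√13 ≈ 7.2111 ✓.


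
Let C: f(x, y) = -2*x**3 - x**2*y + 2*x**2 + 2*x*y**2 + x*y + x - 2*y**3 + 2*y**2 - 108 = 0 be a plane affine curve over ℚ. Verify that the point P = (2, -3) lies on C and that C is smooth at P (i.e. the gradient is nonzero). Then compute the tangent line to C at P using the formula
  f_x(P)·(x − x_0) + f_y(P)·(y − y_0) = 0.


Tangent line at P: 12*x - 92*y - 300 = 0.

Step 1: f(2, -3) = 0, so P lies on C.
Step 2: partial derivatives
  f_x(x, y) = -6*x**2 - 2*x*y + 4*x + 2*y**2 + y + 1, f_y(x, y) = -x**2 + 4*x*y + x - 6*y**2 + 4*y.
  f_x(P) = 12, f_y(P) = -92 (gradient nonzero, so P is smooth).
Step 3: tangent line at P: 12·(x − 2) + -92·(y − -3) = 0.
Expanding: 12*x - 92*y - 300 = 0.


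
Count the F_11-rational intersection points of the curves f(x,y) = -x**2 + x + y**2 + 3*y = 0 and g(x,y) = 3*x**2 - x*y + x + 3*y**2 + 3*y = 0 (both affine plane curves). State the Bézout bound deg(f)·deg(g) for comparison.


Common zeros: {(0, 0)}; count = 1; Bézout bound = 4.

deg(f) = 2, deg(g) = 2, so Bézout bound = 4.
Scan x ∈ F_11. For each x, list the y ∈ F_11 with f(x, y) ≡ 0 and those with g(x, y) ≡ 0 (mod 11); the common zeros in that column are the intersection.
  x = 0: f ≡ 0 at y ∈ {0, 8}; g ≡ 0 at y ∈ {0, 10}; common: {0}.
  x = 1: f ≡ 0 at y ∈ {0, 8}; g ≡ 0 at y ∈ {7}; common: ∅.
  x = 2: f ≡ 0 at y ∈ ∅; g ≡ 0 at y ∈ {3, 4}; common: ∅.
  x = 3: f ≡ 0 at y ∈ {4}; g ≡ 0 at y ∈ {1, 10}; common: ∅.
  x = 4: f ≡ 0 at y ∈ ∅; g ≡ 0 at y ∈ {6, 9}; common: ∅.
  x = 5: f ≡ 0 at y ∈ {9, 10}; g ≡ 0 at y ∈ {2, 6}; common: ∅.
  x = 6: f ≡ 0 at y ∈ ∅; g ≡ 0 at y ∈ {3, 9}; common: ∅.
  x = 7: f ≡ 0 at y ∈ {9, 10}; g ≡ 0 at y ∈ {0, 5}; common: ∅.
  x = 8: f ≡ 0 at y ∈ ∅; g ≡ 0 at y ∈ {1, 8}; common: ∅.
  x = 9: f ≡ 0 at y ∈ {4}; g ≡ 0 at y ∈ {5, 8}; common: ∅.
  x = 10: f ≡ 0 at y ∈ ∅; g ≡ 0 at y ∈ {2, 4}; common: ∅.
Collecting: common zeros = {(0, 0)}, so the count is 1.
Comparison with the Bézout bound: 1 ≤ 4 = deg(f)·deg(g), as expected for curves with no common component (the affine F_11-count falls short of the bound because intersections may lie at infinity, over extension fields, or carry multiplicity).


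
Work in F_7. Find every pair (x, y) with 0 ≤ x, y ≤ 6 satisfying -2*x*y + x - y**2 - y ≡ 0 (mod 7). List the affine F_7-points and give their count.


Affine F_7-points: {(0, 0), (0, 6), (5, 1), (5, 2), (6, 3), (6, 5)}; count = 6.

For each of the 49 pairs (x, y) ∈ F_7², evaluate f(x, y) mod 7. Record the zeros.
  x = 0: [0↦0, 1↦5, 2↦1, 3↦2, 4↦1, 5↦5, 6↦0]  zeros at y ∈ {0, 6}
  x = 1: [0↦1, 1↦4, 2↦5, 3↦4, 4↦1, 5↦3, 6↦3]  zeros at y ∈ ∅
  x = 2: [0↦2, 1↦3, 2↦2, 3↦6, 4↦1, 5↦1, 6↦6]  zeros at y ∈ ∅
  x = 3: [0↦3, 1↦2, 2↦6, 3↦1, 4↦1, 5↦6, 6↦2]  zeros at y ∈ ∅
  x = 4: [0↦4, 1↦1, 2↦3, 3↦3, 4↦1, 5↦4, 6↦5]  zeros at y ∈ ∅
  x = 5: [0↦5, 1↦0, 2↦0, 3↦5, 4↦1, 5↦2, 6↦1]  zeros at y ∈ {1, 2}
  x = 6: [0↦6, 1↦6, 2↦4, 3↦0, 4↦1, 5↦0, 6↦4]  zeros at y ∈ {3, 5}
Collecting zeros: affine points = {(0, 0), (0, 6), (5, 1), (5, 2), (6, 3), (6, 5)}.
Total count |C(F_7)_aff| = 6.


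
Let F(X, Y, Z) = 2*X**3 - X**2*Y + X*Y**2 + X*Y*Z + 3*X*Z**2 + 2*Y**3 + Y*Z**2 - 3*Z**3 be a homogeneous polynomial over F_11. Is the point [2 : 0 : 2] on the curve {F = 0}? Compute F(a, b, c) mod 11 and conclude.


F(2,0,2) ≡ 5 (mod 11); P is NOT on the curve.

Evaluate F(2, 0, 2) term-by-term (mod 11).
  2*X**3 ↦ 2·8·1·1 = 16
  -X**2*Y ↦ -1·4·0·1 = 0
  X*Y**2 ↦ 1·2·0·1 = 0
  X*Y*Z ↦ 1·2·0·2 = 0
  3*X*Z**2 ↦ 3·2·1·4 = 24
  2*Y**3 ↦ 2·1·0·1 = 0
  Y*Z**2 ↦ 1·1·0·4 = 0
  -3*Z**3 ↦ -3·1·1·8 = -24
Sum: F(2, 0, 2) = (16) + (0) + (0) + (0) + (24) + (0) + (0) + (-24) = 16.
Reducing mod 11: 16 ≡ 5 (mod 11).
Since F(a, b, c) ≡ 5 ≠ 0 (mod 11), P does NOT lie on the curve.


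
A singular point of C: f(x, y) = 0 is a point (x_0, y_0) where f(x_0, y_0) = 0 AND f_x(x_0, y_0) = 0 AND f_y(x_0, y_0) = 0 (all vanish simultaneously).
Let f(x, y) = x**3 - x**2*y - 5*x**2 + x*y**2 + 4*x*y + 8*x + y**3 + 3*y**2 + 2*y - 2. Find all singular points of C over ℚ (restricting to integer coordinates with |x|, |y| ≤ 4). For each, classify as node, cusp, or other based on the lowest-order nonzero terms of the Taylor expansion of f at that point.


Singular points: {(1, -1)}; classification: node.

Compute partial derivatives:
  f_x = 3*x**2 - 2*x*y - 10*x + y**2 + 4*y + 8.
  f_y = -x**2 + 2*x*y + 4*x + 3*y**2 + 6*y + 2.
Scan x_0 ∈ {−4, ..., 4}. For each x_0, f_y(x_0, y) is a polynomial in y; find its integer roots y ∈ {−4, ..., 4}, then test f_x and f at those candidates.
  x = -4: f_y(-4, y) = 3*y**2 - 2*y - 30; no integer root y with |y| ≤ 4.
  x = -3: f_y(-3, y) = 3*y**2 - 19; no integer root y with |y| ≤ 4.
  x = -2: f_y(-2, y) = 3*y**2 + 2*y - 10; no integer root y with |y| ≤ 4.
  x = -1: f_y(-1, y) = 3*y**2 + 4*y - 3; no integer root y with |y| ≤ 4.
  x = 0: f_y(0, y) = 3*y**2 + 6*y + 2; no integer root y with |y| ≤ 4.
  x = 1: f_y(1, y) = 3*y**2 + 8*y + 5; vanishes at y ∈ {-1}. (1, -1): f_x = 0, f = 0 — SINGULAR.
  x = 2: f_y(2, y) = 3*y**2 + 10*y + 6; no integer root y with |y| ≤ 4.
  x = 3: f_y(3, y) = 3*y**2 + 12*y + 5; no integer root y with |y| ≤ 4.
  x = 4: f_y(4, y) = 3*y**2 + 14*y + 2; no integer root y with |y| ≤ 4.
Only singular point on the grid: (1, -1).
Classify: substitute x = 1 + u, y = -1 + v and expand: f = u**3 - u**2*v - u**2 + u*v**2 + v**3 + v**2.
No constant or linear terms (consistent with a singular point). Quadratic part: -u**2 + v**2. Cubic part: u**3 - u**2*v + u*v**2 + v**3.
The quadratic part v**2 - u**2 = (v − u)(v + u) splits into two distinct linear factors, so there are two distinct tangent lines y − -1 = ±(x − 1) — this is a node (ordinary double point).
Classification: node.


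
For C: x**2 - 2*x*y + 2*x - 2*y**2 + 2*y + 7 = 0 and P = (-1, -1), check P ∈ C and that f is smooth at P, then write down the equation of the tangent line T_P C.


Tangent line at P: 2*x + 8*y + 10 = 0.

Step 1: f(-1, -1) = 0, so P lies on C.
Step 2: partial derivatives
  f_x(x, y) = 2*x - 2*y + 2, f_y(x, y) = -2*x - 4*y + 2.
  f_x(P) = 2, f_y(P) = 8 (gradient nonzero, so P is smooth).
Step 3: tangent line at P: 2·(x − -1) + 8·(y − -1) = 0.
Expanding: 2*x + 8*y + 10 = 0.


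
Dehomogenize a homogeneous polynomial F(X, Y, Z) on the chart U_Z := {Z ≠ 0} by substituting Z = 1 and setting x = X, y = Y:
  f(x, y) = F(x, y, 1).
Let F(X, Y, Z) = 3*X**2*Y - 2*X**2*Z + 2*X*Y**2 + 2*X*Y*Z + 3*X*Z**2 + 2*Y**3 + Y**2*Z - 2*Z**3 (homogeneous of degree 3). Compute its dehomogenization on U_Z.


f(x, y) = 3*x**2*y - 2*x**2 + 2*x*y**2 + 2*x*y + 3*x + 2*y**3 + y**2 - 2

On U_Z we set Z = 1. Each monomial c·X^i·Y^j·Z^k in F becomes c·x^i·y^j·1^k = c·x^i·y^j.
Substituting Z = 1: F(X, Y, 1) = 3*x**2*y - 2*x**2 + 2*x*y**2 + 2*x*y + 3*x + 2*y**3 + y**2 - 2.
Note: deg(f) ≤ deg(F) = 3; strict inequality happens when F is divisible by Z (lost terms).


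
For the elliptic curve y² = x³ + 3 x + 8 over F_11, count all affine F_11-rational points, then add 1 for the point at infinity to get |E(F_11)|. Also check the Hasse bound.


Affine points = {(1, 1), (1, 10), (2, 0), (3, 0), (5, 4), (5, 7), (6, 0), (7, 3), (7, 8), (8, 4), (8, 7), (9, 4), (9, 7), (10, 2), (10, 9)}; affine count = 15; |E(F_11)| = 16.

Discriminant check: Δ ∝ 4a³ + 27b² = 4·3³ + 27·8² = 4·27 + 27·64 ≡ 10 (mod 11). Nonzero ⇒ E is nonsingular.
For each x ∈ F_11, compute rhs = x³ + 3·x + 8 mod 11, then count y ∈ F_11 with y² ≡ rhs.
  x = 0: rhs = 8, matching y values: none (0 points).
  x = 1: rhs = 1, matching y values: 1, 10 (2 points).
  x = 2: rhs = 0, matching y values: 0 (1 points).
  x = 3: rhs = 0, matching y values: 0 (1 points).
  x = 4: rhs = 7, matching y values: none (0 points).
  x = 5: rhs = 5, matching y values: 4, 7 (2 points).
  x = 6: rhs = 0, matching y values: 0 (1 points).
  x = 7: rhs = 9, matching y values: 3, 8 (2 points).
  x = 8: rhs = 5, matching y values: 4, 7 (2 points).
  x = 9: rhs = 5, matching y values: 4, 7 (2 points).
  x = 10: rhs = 4, matching y values: 2, 9 (2 points).
Total affine count: 15.
Full point count |E(F_11)| = 15 + 1 = 16.
Hasse bound: |16 − (11+1)| = |4| = 4 ≤ 2√11 ≈ 6.6332 ✓.


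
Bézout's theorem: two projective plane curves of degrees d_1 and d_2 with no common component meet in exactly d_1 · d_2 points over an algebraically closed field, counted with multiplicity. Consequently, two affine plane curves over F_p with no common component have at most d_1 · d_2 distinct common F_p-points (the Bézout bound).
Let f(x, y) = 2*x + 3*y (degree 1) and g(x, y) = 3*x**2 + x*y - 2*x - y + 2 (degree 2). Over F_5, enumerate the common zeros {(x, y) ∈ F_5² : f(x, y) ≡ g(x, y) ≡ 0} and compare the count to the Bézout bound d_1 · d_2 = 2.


Common zeros: ∅; count = 0; Bézout bound = 2.

deg(f) = 1, deg(g) = 2, so Bézout bound = 2.
Scan x ∈ F_5. For each x, list the y ∈ F_5 with f(x, y) ≡ 0 and those with g(x, y) ≡ 0 (mod 5); the common zeros in that column are the intersection.
  x = 0: f ≡ 0 at y ∈ {0}; g ≡ 0 at y ∈ {2}; common: ∅.
  x = 1: f ≡ 0 at y ∈ {1}; g ≡ 0 at y ∈ ∅; common: ∅.
  x = 2: f ≡ 0 at y ∈ {2}; g ≡ 0 at y ∈ {0}; common: ∅.
  x = 3: f ≡ 0 at y ∈ {3}; g ≡ 0 at y ∈ {1}; common: ∅.
  x = 4: f ≡ 0 at y ∈ {4}; g ≡ 0 at y ∈ {1}; common: ∅.
Collecting: common zeros = ∅, so the count is 0.
Comparison with the Bézout bound: 0 ≤ 2 = deg(f)·deg(g), as expected for curves with no common component (the affine F_5-count falls short of the bound because intersections may lie at infinity, over extension fields, or carry multiplicity).


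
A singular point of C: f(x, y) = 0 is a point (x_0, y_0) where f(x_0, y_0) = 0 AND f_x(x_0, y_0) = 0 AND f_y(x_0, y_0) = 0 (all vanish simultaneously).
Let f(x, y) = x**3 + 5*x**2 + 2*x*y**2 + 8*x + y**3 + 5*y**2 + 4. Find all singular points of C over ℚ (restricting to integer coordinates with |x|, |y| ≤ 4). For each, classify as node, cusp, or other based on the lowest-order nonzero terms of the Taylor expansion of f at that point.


Singular points: {(-2, 0)}; classification: node.

Compute partial derivatives:
  f_x = 3*x**2 + 10*x + 2*y**2 + 8.
  f_y = 4*x*y + 3*y**2 + 10*y.
Scan x_0 ∈ {−4, ..., 4}. For each x_0, f_y(x_0, y) is a polynomial in y; find its integer roots y ∈ {−4, ..., 4}, then test f_x and f at those candidates.
  x = -4: f_y(-4, y) = 3*y**2 - 6*y; vanishes at y ∈ {0, 2}. (-4, 0): f_x = 16 ≠ 0; (-4, 2): f_x = 24 ≠ 0.
  x = -3: f_y(-3, y) = 3*y**2 - 2*y; vanishes at y ∈ {0}. (-3, 0): f_x = 5 ≠ 0.
  x = -2: f_y(-2, y) = 3*y**2 + 2*y; vanishes at y ∈ {0}. (-2, 0): f_x = 0, f = 0 — SINGULAR.
  x = -1: f_y(-1, y) = 3*y**2 + 6*y; vanishes at y ∈ {-2, 0}. (-1, -2): f_x = 9 ≠ 0; (-1, 0): f_x = 1 ≠ 0.
  x = 0: f_y(0, y) = 3*y**2 + 10*y; vanishes at y ∈ {0}. (0, 0): f_x = 8 ≠ 0.
  x = 1: f_y(1, y) = 3*y**2 + 14*y; vanishes at y ∈ {0}. (1, 0): f_x = 21 ≠ 0.
  x = 2: f_y(2, y) = 3*y**2 + 18*y; vanishes at y ∈ {0}. (2, 0): f_x = 40 ≠ 0.
  x = 3: f_y(3, y) = 3*y**2 + 22*y; vanishes at y ∈ {0}. (3, 0): f_x = 65 ≠ 0.
  x = 4: f_y(4, y) = 3*y**2 + 26*y; vanishes at y ∈ {0}. (4, 0): f_x = 96 ≠ 0.
Only singular point on the grid: (-2, 0).
Classify: substitute x = -2 + u, y = 0 + v and expand: f = u**3 - u**2 + 2*u*v**2 + v**3 + v**2.
No constant or linear terms (consistent with a singular point). Quadratic part: -u**2 + v**2. Cubic part: u**3 + 2*u*v**2 + v**3.
The quadratic part v**2 - u**2 = (v − u)(v + u) splits into two distinct linear factors, so there are two distinct tangent lines y − 0 = ±(x − -2) — this is a node (ordinary double point).
Classification: node.


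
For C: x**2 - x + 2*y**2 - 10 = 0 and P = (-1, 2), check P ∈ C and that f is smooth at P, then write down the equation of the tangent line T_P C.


Tangent line at P: -3*x + 8*y - 19 = 0.

Step 1: f(-1, 2) = 0, so P lies on C.
Step 2: partial derivatives
  f_x(x, y) = 2*x - 1, f_y(x, y) = 4*y.
  f_x(P) = -3, f_y(P) = 8 (gradient nonzero, so P is smooth).
Step 3: tangent line at P: -3·(x − -1) + 8·(y − 2) = 0.
Expanding: -3*x + 8*y - 19 = 0.


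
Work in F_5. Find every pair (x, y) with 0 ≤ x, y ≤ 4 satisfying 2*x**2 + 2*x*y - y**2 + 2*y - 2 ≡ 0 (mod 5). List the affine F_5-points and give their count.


Affine F_5-points: {(0, 3), (0, 4), (1, 0), (1, 4), (2, 3), (4, 0)}; count = 6.

For each of the 25 pairs (x, y) ∈ F_5², evaluate f(x, y) mod 5. Record the zeros.
  x = 0: [0↦3, 1↦4, 2↦3, 3↦0, 4↦0]  zeros at y ∈ {3, 4}
  x = 1: [0↦0, 1↦3, 2↦4, 3↦3, 4↦0]  zeros at y ∈ {0, 4}
  x = 2: [0↦1, 1↦1, 2↦4, 3↦0, 4↦4]  zeros at y ∈ {3}
  x = 3: [0↦1, 1↦3, 2↦3, 3↦1, 4↦2]  zeros at y ∈ ∅
  x = 4: [0↦0, 1↦4, 2↦1, 3↦1, 4↦4]  zeros at y ∈ {0}
Collecting zeros: affine points = {(0, 3), (0, 4), (1, 0), (1, 4), (2, 3), (4, 0)}.
Total count |C(F_5)_aff| = 6.


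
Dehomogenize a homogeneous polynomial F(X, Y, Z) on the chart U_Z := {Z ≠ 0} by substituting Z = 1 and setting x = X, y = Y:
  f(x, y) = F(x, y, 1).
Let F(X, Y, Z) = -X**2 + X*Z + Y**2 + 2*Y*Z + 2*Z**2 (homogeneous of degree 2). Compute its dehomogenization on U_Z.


f(x, y) = -x**2 + x + y**2 + 2*y + 2

On U_Z we set Z = 1. Each monomial c·X^i·Y^j·Z^k in F becomes c·x^i·y^j·1^k = c·x^i·y^j.
Substituting Z = 1: F(X, Y, 1) = -x**2 + x + y**2 + 2*y + 2.
Note: deg(f) ≤ deg(F) = 2; strict inequality happens when F is divisible by Z (lost terms).


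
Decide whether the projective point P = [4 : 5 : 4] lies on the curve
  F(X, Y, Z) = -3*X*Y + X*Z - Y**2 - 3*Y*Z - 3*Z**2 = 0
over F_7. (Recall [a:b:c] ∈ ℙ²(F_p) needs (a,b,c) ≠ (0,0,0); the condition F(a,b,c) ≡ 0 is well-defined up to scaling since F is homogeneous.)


F(4,5,4) ≡ 5 (mod 7); P is NOT on the curve.

Evaluate F(4, 5, 4) term-by-term (mod 7).
  -3*X*Y ↦ -3·4·5·1 = -60
  X*Z ↦ 1·4·1·4 = 16
  -Y**2 ↦ -1·1·25·1 = -25
  -3*Y*Z ↦ -3·1·5·4 = -60
  -3*Z**2 ↦ -3·1·1·16 = -48
Sum: F(4, 5, 4) = (-60) + (16) + (-25) + (-60) + (-48) = -177.
Reducing mod 7: -177 ≡ 5 (mod 7).
Since F(a, b, c) ≡ 5 ≠ 0 (mod 7), P does NOT lie on the curve.


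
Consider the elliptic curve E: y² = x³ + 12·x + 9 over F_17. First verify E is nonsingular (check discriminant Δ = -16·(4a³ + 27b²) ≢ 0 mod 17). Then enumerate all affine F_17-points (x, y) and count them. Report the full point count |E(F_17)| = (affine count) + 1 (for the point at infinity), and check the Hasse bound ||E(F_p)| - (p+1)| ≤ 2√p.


Affine points = {(0, 3), (0, 14), (3, 2), (3, 15), (4, 6), (4, 11), (6, 5), (6, 12), (9, 8), (9, 9), (13, 4), (13, 13), (16, 8), (16, 9)}; affine count = 14; |E(F_17)| = 15.

Discriminant check: Δ ∝ 4a³ + 27b² = 4·12³ + 27·9² = 4·1728 + 27·81 ≡ 4 (mod 17). Nonzero ⇒ E is nonsingular.
For each x ∈ F_17, compute rhs = x³ + 12·x + 9 mod 17, then count y ∈ F_17 with y² ≡ rhs.
  x = 0: rhs = 9, matching y values: 3, 14 (2 points).
  x = 1: rhs = 5, matching y values: none (0 points).
  x = 2: rhs = 7, matching y values: none (0 points).
  x = 3: rhs = 4, matching y values: 2, 15 (2 points).
  x = 4: rhs = 2, matching y values: 6, 11 (2 points).
  x = 5: rhs = 7, matching y values: none (0 points).
  x = 6: rhs = 8, matching y values: 5, 12 (2 points).
  x = 7: rhs = 11, matching y values: none (0 points).
  x = 8: rhs = 5, matching y values: none (0 points).
  x = 9: rhs = 13, matching y values: 8, 9 (2 points).
  x = 10: rhs = 7, matching y values: none (0 points).
  x = 11: rhs = 10, matching y values: none (0 points).
  x = 12: rhs = 11, matching y values: none (0 points).
  x = 13: rhs = 16, matching y values: 4, 13 (2 points).
  x = 14: rhs = 14, matching y values: none (0 points).
  x = 15: rhs = 11, matching y values: none (0 points).
  x = 16: rhs = 13, matching y values: 8, 9 (2 points).
Total affine count: 14.
Full point count |E(F_17)| = 14 + 1 = 15.
Hasse bound: |15 − (17+1)| = |-3| = 3 ≤ 2√17 ≈ 8.2462 ✓.


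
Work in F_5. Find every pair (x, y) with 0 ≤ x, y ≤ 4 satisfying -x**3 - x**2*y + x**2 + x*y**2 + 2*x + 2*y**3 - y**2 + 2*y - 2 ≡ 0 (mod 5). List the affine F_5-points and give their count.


Affine F_5-points: {(1, 0), (2, 3)}; count = 2.

For each of the 25 pairs (x, y) ∈ F_5², evaluate f(x, y) mod 5. Record the zeros.
  x = 0: [0↦3, 1↦1, 2↦4, 3↦4, 4↦3]  zeros at y ∈ ∅
  x = 1: [0↦0, 1↦3, 2↦3, 3↦2, 4↦2]  zeros at y ∈ {0}
  x = 2: [0↦3, 1↦4, 2↦4, 3↦0, 4↦4]  zeros at y ∈ {3}
  x = 3: [0↦1, 1↦3, 2↦1, 3↦2, 4↦3]  zeros at y ∈ ∅
  x = 4: [0↦3, 1↦4, 2↦3, 3↦2, 4↦3]  zeros at y ∈ ∅
Collecting zeros: affine points = {(1, 0), (2, 3)}.
Total count |C(F_5)_aff| = 2.


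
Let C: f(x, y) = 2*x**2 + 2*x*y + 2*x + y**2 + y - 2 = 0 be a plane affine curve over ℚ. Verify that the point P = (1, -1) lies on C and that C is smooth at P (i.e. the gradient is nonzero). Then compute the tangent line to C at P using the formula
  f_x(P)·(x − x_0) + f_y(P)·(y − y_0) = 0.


Tangent line at P: 4*x + y - 3 = 0.

Step 1: f(1, -1) = 0, so P lies on C.
Step 2: partial derivatives
  f_x(x, y) = 4*x + 2*y + 2, f_y(x, y) = 2*x + 2*y + 1.
  f_x(P) = 4, f_y(P) = 1 (gradient nonzero, so P is smooth).
Step 3: tangent line at P: 4·(x − 1) + 1·(y − -1) = 0.
Expanding: 4*x + y - 3 = 0.


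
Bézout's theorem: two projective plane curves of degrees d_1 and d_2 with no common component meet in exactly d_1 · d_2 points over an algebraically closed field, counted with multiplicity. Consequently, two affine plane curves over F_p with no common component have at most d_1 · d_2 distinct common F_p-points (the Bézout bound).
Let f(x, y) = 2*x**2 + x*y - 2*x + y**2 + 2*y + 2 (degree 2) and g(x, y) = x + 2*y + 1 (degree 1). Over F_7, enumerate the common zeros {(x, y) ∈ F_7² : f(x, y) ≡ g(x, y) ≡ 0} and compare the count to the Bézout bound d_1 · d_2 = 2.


Common zeros: {(1, 6)}; count = 1; Bézout bound = 2.

deg(f) = 2, deg(g) = 1, so Bézout bound = 2.
Scan x ∈ F_7. For each x, list the y ∈ F_7 with f(x, y) ≡ 0 and those with g(x, y) ≡ 0 (mod 7); the common zeros in that column are the intersection.
  x = 0: f ≡ 0 at y ∈ ∅; g ≡ 0 at y ∈ {3}; common: ∅.
  x = 1: f ≡ 0 at y ∈ {5, 6}; g ≡ 0 at y ∈ {6}; common: {6}.
  x = 2: f ≡ 0 at y ∈ ∅; g ≡ 0 at y ∈ {2}; common: ∅.
  x = 3: f ≡ 0 at y ∈ {0, 2}; g ≡ 0 at y ∈ {5}; common: ∅.
  x = 4: f ≡ 0 at y ∈ {2, 6}; g ≡ 0 at y ∈ {1}; common: ∅.
  x = 5: f ≡ 0 at y ∈ {0}; g ≡ 0 at y ∈ {4}; common: ∅.
  x = 6: f ≡ 0 at y ∈ ∅; g ≡ 0 at y ∈ {0}; common: ∅.
Collecting: common zeros = {(1, 6)}, so the count is 1.
Comparison with the Bézout bound: 1 ≤ 2 = deg(f)·deg(g), as expected for curves with no common component (the affine F_7-count falls short of the bound because intersections may lie at infinity, over extension fields, or carry multiplicity).


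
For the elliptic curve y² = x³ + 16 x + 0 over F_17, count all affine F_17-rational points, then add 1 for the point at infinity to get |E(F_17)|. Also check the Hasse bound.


Affine points = {(0, 0), (1, 0), (4, 3), (4, 14), (5, 1), (5, 16), (7, 8), (7, 9), (10, 2), (10, 15), (12, 4), (12, 13), (13, 5), (13, 12), (16, 0)}; affine count = 15; |E(F_17)| = 16.

Discriminant check: Δ ∝ 4a³ + 27b² = 4·16³ + 27·0² = 4·4096 + 27·0 ≡ 13 (mod 17). Nonzero ⇒ E is nonsingular.
For each x ∈ F_17, compute rhs = x³ + 16·x + 0 mod 17, then count y ∈ F_17 with y² ≡ rhs.
  x = 0: rhs = 0, matching y values: 0 (1 points).
  x = 1: rhs = 0, matching y values: 0 (1 points).
  x = 2: rhs = 6, matching y values: none (0 points).
  x = 3: rhs = 7, matching y values: none (0 points).
  x = 4: rhs = 9, matching y values: 3, 14 (2 points).
  x = 5: rhs = 1, matching y values: 1, 16 (2 points).
  x = 6: rhs = 6, matching y values: none (0 points).
  x = 7: rhs = 13, matching y values: 8, 9 (2 points).
  x = 8: rhs = 11, matching y values: none (0 points).
  x = 9: rhs = 6, matching y values: none (0 points).
  x = 10: rhs = 4, matching y values: 2, 15 (2 points).
  x = 11: rhs = 11, matching y values: none (0 points).
  x = 12: rhs = 16, matching y values: 4, 13 (2 points).
  x = 13: rhs = 8, matching y values: 5, 12 (2 points).
  x = 14: rhs = 10, matching y values: none (0 points).
  x = 15: rhs = 11, matching y values: none (0 points).
  x = 16: rhs = 0, matching y values: 0 (1 points).
Total affine count: 15.
Full point count |E(F_17)| = 15 + 1 = 16.
Hasse bound: |16 − (17+1)| = |-2| = 2 ≤ 2√17 ≈ 8.2462 ✓.


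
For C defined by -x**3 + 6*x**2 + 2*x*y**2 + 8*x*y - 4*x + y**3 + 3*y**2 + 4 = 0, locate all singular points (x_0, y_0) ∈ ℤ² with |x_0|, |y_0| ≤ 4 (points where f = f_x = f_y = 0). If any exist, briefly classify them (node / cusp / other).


Singular points: {(2, -2)}; classification: cusp.

Compute partial derivatives:
  f_x = -3*x**2 + 12*x + 2*y**2 + 8*y - 4.
  f_y = 4*x*y + 8*x + 3*y**2 + 6*y.
Scan x_0 ∈ {−4, ..., 4}. For each x_0, f_y(x_0, y) is a polynomial in y; find its integer roots y ∈ {−4, ..., 4}, then test f_x and f at those candidates.
  x = -4: f_y(-4, y) = 3*y**2 - 10*y - 32; vanishes at y ∈ {-2}. (-4, -2): f_x = -108 ≠ 0.
  x = -3: f_y(-3, y) = 3*y**2 - 6*y - 24; vanishes at y ∈ {-2, 4}. (-3, -2): f_x = -75 ≠ 0; (-3, 4): f_x = -3 ≠ 0.
  x = -2: f_y(-2, y) = 3*y**2 - 2*y - 16; vanishes at y ∈ {-2}. (-2, -2): f_x = -48 ≠ 0.
  x = -1: f_y(-1, y) = 3*y**2 + 2*y - 8; vanishes at y ∈ {-2}. (-1, -2): f_x = -27 ≠ 0.
  x = 0: f_y(0, y) = 3*y**2 + 6*y; vanishes at y ∈ {-2, 0}. (0, -2): f_x = -12 ≠ 0; (0, 0): f_x = -4 ≠ 0.
  x = 1: f_y(1, y) = 3*y**2 + 10*y + 8; vanishes at y ∈ {-2}. (1, -2): f_x = -3 ≠ 0.
  x = 2: f_y(2, y) = 3*y**2 + 14*y + 16; vanishes at y ∈ {-2}. (2, -2): f_x = 0, f = 0 — SINGULAR.
  x = 3: f_y(3, y) = 3*y**2 + 18*y + 24; vanishes at y ∈ {-4, -2}. (3, -4): f_x = 5 ≠ 0; (3, -2): f_x = -3 ≠ 0.
  x = 4: f_y(4, y) = 3*y**2 + 22*y + 32; vanishes at y ∈ {-2}. (4, -2): f_x = -12 ≠ 0.
Only singular point on the grid: (2, -2).
Classify: substitute x = 2 + u, y = -2 + v and expand: f = -u**3 + 2*u*v**2 + v**3 + v**2.
No constant or linear terms (consistent with a singular point). Quadratic part: v**2. Cubic part: -u**3 + 2*u*v**2 + v**3.
The quadratic part v**2 is a perfect square, so there is a single (double) tangent line v = 0, i.e. y = -2. Restricting the cubic part to that line (v = 0) leaves -u**3 ≠ 0, so f is not divisible by v and the branch is v² ≈ u**3 to lowest order — this is a cusp.
Classification: cusp.


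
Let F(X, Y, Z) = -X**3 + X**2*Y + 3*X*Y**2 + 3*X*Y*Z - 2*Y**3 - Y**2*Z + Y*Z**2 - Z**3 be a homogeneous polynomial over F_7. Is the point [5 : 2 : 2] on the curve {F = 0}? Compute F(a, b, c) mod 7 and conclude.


F(5,2,2) ≡ 0 (mod 7); P is on the curve.

Evaluate F(5, 2, 2) term-by-term (mod 7).
  -X**3 ↦ -1·125·1·1 = -125
  X**2*Y ↦ 1·25·2·1 = 50
  3*X*Y**2 ↦ 3·5·4·1 = 60
  3*X*Y*Z ↦ 3·5·2·2 = 60
  -2*Y**3 ↦ -2·1·8·1 = -16
  -Y**2*Z ↦ -1·1·4·2 = -8
  Y*Z**2 ↦ 1·1·2·4 = 8
  -Z**3 ↦ -1·1·1·8 = -8
Sum: F(5, 2, 2) = (-125) + (50) + (60) + (60) + (-16) + (-8) + (8) + (-8) = 21.
Reducing mod 7: 21 ≡ 0 (mod 7).
Since F(a, b, c) ≡ 0 (mod 7), P lies on the curve.


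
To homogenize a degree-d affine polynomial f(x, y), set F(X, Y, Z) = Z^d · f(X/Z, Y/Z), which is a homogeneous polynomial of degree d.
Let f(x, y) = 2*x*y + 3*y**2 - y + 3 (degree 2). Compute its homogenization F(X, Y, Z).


F(X, Y, Z) = 2*X*Y + 3*Y**2 - Y*Z + 3*Z**2

deg(f) = 2.
Substitute x = X/Z, y = Y/Z into f, then multiply by Z^2.
  monomial 2·x^1·y^1 ↦ 2·X^1·Y^1·Z^0.
  monomial 3·x^0·y^2 ↦ 3·X^0·Y^2·Z^0.
  monomial -1·x^0·y^1 ↦ -1·X^0·Y^1·Z^1.
  monomial 3·x^0·y^0 ↦ 3·X^0·Y^0·Z^2.
Collecting: F(X, Y, Z) = 2*X*Y + 3*Y**2 - Y*Z + 3*Z**2.


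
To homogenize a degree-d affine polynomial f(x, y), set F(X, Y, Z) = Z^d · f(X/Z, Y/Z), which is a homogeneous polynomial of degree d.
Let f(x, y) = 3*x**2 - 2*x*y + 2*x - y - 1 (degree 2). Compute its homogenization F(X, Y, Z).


F(X, Y, Z) = 3*X**2 - 2*X*Y + 2*X*Z - Y*Z - Z**2

deg(f) = 2.
Substitute x = X/Z, y = Y/Z into f, then multiply by Z^2.
  monomial 3·x^2·y^0 ↦ 3·X^2·Y^0·Z^0.
  monomial -2·x^1·y^1 ↦ -2·X^1·Y^1·Z^0.
  monomial 2·x^1·y^0 ↦ 2·X^1·Y^0·Z^1.
  monomial -1·x^0·y^1 ↦ -1·X^0·Y^1·Z^1.
  monomial -1·x^0·y^0 ↦ -1·X^0·Y^0·Z^2.
Collecting: F(X, Y, Z) = 3*X**2 - 2*X*Y + 2*X*Z - Y*Z - Z**2.


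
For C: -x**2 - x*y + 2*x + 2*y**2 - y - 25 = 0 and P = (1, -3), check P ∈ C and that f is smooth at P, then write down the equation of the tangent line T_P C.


Tangent line at P: 3*x - 14*y - 45 = 0.

Step 1: f(1, -3) = 0, so P lies on C.
Step 2: partial derivatives
  f_x(x, y) = -2*x - y + 2, f_y(x, y) = -x + 4*y - 1.
  f_x(P) = 3, f_y(P) = -14 (gradient nonzero, so P is smooth).
Step 3: tangent line at P: 3·(x − 1) + -14·(y − -3) = 0.
Expanding: 3*x - 14*y - 45 = 0.


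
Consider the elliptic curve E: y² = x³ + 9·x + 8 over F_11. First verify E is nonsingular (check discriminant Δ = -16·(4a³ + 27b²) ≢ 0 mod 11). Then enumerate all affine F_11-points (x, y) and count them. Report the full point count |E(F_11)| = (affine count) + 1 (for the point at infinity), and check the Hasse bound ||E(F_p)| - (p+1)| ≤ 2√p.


Affine points = {(2, 1), (2, 10), (4, 3), (4, 8), (6, 5), (6, 6), (8, 3), (8, 8), (9, 2), (9, 9), (10, 3), (10, 8)}; affine count = 12; |E(F_11)| = 13.

Discriminant check: Δ ∝ 4a³ + 27b² = 4·9³ + 27·8² = 4·729 + 27·64 ≡ 2 (mod 11). Nonzero ⇒ E is nonsingular.
For each x ∈ F_11, compute rhs = x³ + 9·x + 8 mod 11, then count y ∈ F_11 with y² ≡ rhs.
  x = 0: rhs = 8, matching y values: none (0 points).
  x = 1: rhs = 7, matching y values: none (0 points).
  x = 2: rhs = 1, matching y values: 1, 10 (2 points).
  x = 3: rhs = 7, matching y values: none (0 points).
  x = 4: rhs = 9, matching y values: 3, 8 (2 points).
  x = 5: rhs = 2, matching y values: none (0 points).
  x = 6: rhs = 3, matching y values: 5, 6 (2 points).
  x = 7: rhs = 7, matching y values: none (0 points).
  x = 8: rhs = 9, matching y values: 3, 8 (2 points).
  x = 9: rhs = 4, matching y values: 2, 9 (2 points).
  x = 10: rhs = 9, matching y values: 3, 8 (2 points).
Total affine count: 12.
Full point count |E(F_11)| = 12 + 1 = 13.
Hasse bound: |13 − (11+1)| = |1| = 1 ≤ 2√11 ≈ 6.6332 ✓.


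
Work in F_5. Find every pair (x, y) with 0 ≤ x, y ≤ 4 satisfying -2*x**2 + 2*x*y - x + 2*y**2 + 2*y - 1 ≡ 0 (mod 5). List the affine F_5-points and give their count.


Affine F_5-points: {(2, 3), (2, 4), (3, 3), (4, 1), (4, 4)}; count = 5.

For each of the 25 pairs (x, y) ∈ F_5², evaluate f(x, y) mod 5. Record the zeros.
  x = 0: [0↦4, 1↦3, 2↦1, 3↦3, 4↦4]  zeros at y ∈ ∅
  x = 1: [0↦1, 1↦2, 2↦2, 3↦1, 4↦4]  zeros at y ∈ ∅
  x = 2: [0↦4, 1↦2, 2↦4, 3↦0, 4↦0]  zeros at y ∈ {3, 4}
  x = 3: [0↦3, 1↦3, 2↦2, 3↦0, 4↦2]  zeros at y ∈ {3}
  x = 4: [0↦3, 1↦0, 2↦1, 3↦1, 4↦0]  zeros at y ∈ {1, 4}
Collecting zeros: affine points = {(2, 3), (2, 4), (3, 3), (4, 1), (4, 4)}.
Total count |C(F_5)_aff| = 5.


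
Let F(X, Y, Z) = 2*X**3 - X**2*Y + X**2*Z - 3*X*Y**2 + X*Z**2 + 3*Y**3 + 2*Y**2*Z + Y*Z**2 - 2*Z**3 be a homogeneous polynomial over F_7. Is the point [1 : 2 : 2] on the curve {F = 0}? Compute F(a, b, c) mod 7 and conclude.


F(1,2,2) ≡ 5 (mod 7); P is NOT on the curve.

Evaluate F(1, 2, 2) term-by-term (mod 7).
  2*X**3 ↦ 2·1·1·1 = 2
  -X**2*Y ↦ -1·1·2·1 = -2
  X**2*Z ↦ 1·1·1·2 = 2
  -3*X*Y**2 ↦ -3·1·4·1 = -12
  X*Z**2 ↦ 1·1·1·4 = 4
  3*Y**3 ↦ 3·1·8·1 = 24
  2*Y**2*Z ↦ 2·1·4·2 = 16
  Y*Z**2 ↦ 1·1·2·4 = 8
  -2*Z**3 ↦ -2·1·1·8 = -16
Sum: F(1, 2, 2) = (2) + (-2) + (2) + (-12) + (4) + (24) + (16) + (8) + (-16) = 26.
Reducing mod 7: 26 ≡ 5 (mod 7).
Since F(a, b, c) ≡ 5 ≠ 0 (mod 7), P does NOT lie on the curve.


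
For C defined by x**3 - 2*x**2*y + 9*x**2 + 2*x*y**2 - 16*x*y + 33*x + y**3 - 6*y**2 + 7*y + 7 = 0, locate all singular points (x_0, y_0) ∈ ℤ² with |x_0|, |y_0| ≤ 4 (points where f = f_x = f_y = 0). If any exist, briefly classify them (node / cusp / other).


Singular points: {(-1, 3)}; classification: cusp.

Compute partial derivatives:
  f_x = 3*x**2 - 4*x*y + 18*x + 2*y**2 - 16*y + 33.
  f_y = -2*x**2 + 4*x*y - 16*x + 3*y**2 - 12*y + 7.
Scan x_0 ∈ {−4, ..., 4}. For each x_0, f_y(x_0, y) is a polynomial in y; find its integer roots y ∈ {−4, ..., 4}, then test f_x and f at those candidates.
  x = -4: f_y(-4, y) = 3*y**2 - 28*y + 39; no integer root y with |y| ≤ 4.
  x = -3: f_y(-3, y) = 3*y**2 - 24*y + 37; no integer root y with |y| ≤ 4.
  x = -2: f_y(-2, y) = 3*y**2 - 20*y + 31; no integer root y with |y| ≤ 4.
  x = -1: f_y(-1, y) = 3*y**2 - 16*y + 21; vanishes at y ∈ {3}. (-1, 3): f_x = 0, f = 0 — SINGULAR.
  x = 0: f_y(0, y) = 3*y**2 - 12*y + 7; no integer root y with |y| ≤ 4.
  x = 1: f_y(1, y) = 3*y**2 - 8*y - 11; vanishes at y ∈ {-1}. (1, -1): f_x = 76 ≠ 0.
  x = 2: f_y(2, y) = 3*y**2 - 4*y - 33; no integer root y with |y| ≤ 4.
  x = 3: f_y(3, y) = 3*y**2 - 59; no integer root y with |y| ≤ 4.
  x = 4: f_y(4, y) = 3*y**2 + 4*y - 89; no integer root y with |y| ≤ 4.
Only singular point on the grid: (-1, 3).
Classify: substitute x = -1 + u, y = 3 + v and expand: f = u**3 - 2*u**2*v + 2*u*v**2 + v**3 + v**2.
No constant or linear terms (consistent with a singular point). Quadratic part: v**2. Cubic part: u**3 - 2*u**2*v + 2*u*v**2 + v**3.
The quadratic part v**2 is a perfect square, so there is a single (double) tangent line v = 0, i.e. y = 3. Restricting the cubic part to that line (v = 0) leaves u**3 ≠ 0, so f is not divisible by v and the branch is v² ≈ -u**3 to lowest order — this is a cusp.
Classification: cusp.


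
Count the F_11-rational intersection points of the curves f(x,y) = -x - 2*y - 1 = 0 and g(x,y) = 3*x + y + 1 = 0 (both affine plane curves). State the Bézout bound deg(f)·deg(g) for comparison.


Common zeros: {(2, 4)}; count = 1; Bézout bound = 1.

deg(f) = 1, deg(g) = 1, so Bézout bound = 1.
Scan x ∈ F_11. For each x, list the y ∈ F_11 with f(x, y) ≡ 0 and those with g(x, y) ≡ 0 (mod 11); the common zeros in that column are the intersection.
  x = 0: f ≡ 0 at y ∈ {5}; g ≡ 0 at y ∈ {10}; common: ∅.
  x = 1: f ≡ 0 at y ∈ {10}; g ≡ 0 at y ∈ {7}; common: ∅.
  x = 2: f ≡ 0 at y ∈ {4}; g ≡ 0 at y ∈ {4}; common: {4}.
  x = 3: f ≡ 0 at y ∈ {9}; g ≡ 0 at y ∈ {1}; common: ∅.
  x = 4: f ≡ 0 at y ∈ {3}; g ≡ 0 at y ∈ {9}; common: ∅.
  x = 5: f ≡ 0 at y ∈ {8}; g ≡ 0 at y ∈ {6}; common: ∅.
  x = 6: f ≡ 0 at y ∈ {2}; g ≡ 0 at y ∈ {3}; common: ∅.
  x = 7: f ≡ 0 at y ∈ {7}; g ≡ 0 at y ∈ {0}; common: ∅.
  x = 8: f ≡ 0 at y ∈ {1}; g ≡ 0 at y ∈ {8}; common: ∅.
  x = 9: f ≡ 0 at y ∈ {6}; g ≡ 0 at y ∈ {5}; common: ∅.
  x = 10: f ≡ 0 at y ∈ {0}; g ≡ 0 at y ∈ {2}; common: ∅.
Collecting: common zeros = {(2, 4)}, so the count is 1.
Comparison with the Bézout bound: 1 ≤ 1 = deg(f)·deg(g), as expected for curves with no common component (the bound is attained).


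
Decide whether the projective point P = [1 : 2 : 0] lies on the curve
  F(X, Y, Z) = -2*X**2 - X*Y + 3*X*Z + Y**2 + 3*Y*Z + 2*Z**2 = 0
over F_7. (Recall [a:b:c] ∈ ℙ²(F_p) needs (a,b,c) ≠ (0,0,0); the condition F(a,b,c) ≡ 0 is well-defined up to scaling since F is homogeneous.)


F(1,2,0) ≡ 0 (mod 7); P is on the curve.

Evaluate F(1, 2, 0) term-by-term (mod 7).
  -2*X**2 ↦ -2·1·1·1 = -2
  -X*Y ↦ -1·1·2·1 = -2
  3*X*Z ↦ 3·1·1·0 = 0
  Y**2 ↦ 1·1·4·1 = 4
  3*Y*Z ↦ 3·1·2·0 = 0
  2*Z**2 ↦ 2·1·1·0 = 0
Sum: F(1, 2, 0) = (-2) + (-2) + (0) + (4) + (0) + (0) = 0.
Reducing mod 7: 0 ≡ 0 (mod 7).
Since F(a, b, c) ≡ 0 (mod 7), P lies on the curve.


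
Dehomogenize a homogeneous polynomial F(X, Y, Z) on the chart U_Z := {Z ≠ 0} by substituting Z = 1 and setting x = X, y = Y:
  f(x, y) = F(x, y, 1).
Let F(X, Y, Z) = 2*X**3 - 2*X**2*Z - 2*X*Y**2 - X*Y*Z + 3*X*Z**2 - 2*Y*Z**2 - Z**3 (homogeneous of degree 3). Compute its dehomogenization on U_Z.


f(x, y) = 2*x**3 - 2*x**2 - 2*x*y**2 - x*y + 3*x - 2*y - 1

On U_Z we set Z = 1. Each monomial c·X^i·Y^j·Z^k in F becomes c·x^i·y^j·1^k = c·x^i·y^j.
Substituting Z = 1: F(X, Y, 1) = 2*x**3 - 2*x**2 - 2*x*y**2 - x*y + 3*x - 2*y - 1.
Note: deg(f) ≤ deg(F) = 3; strict inequality happens when F is divisible by Z (lost terms).


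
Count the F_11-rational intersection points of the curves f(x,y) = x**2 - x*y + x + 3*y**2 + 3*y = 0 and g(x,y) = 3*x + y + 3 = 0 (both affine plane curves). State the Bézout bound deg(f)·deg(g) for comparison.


Common zeros: {(9, 3), (10, 0)}; count = 2; Bézout bound = 2.

deg(f) = 2, deg(g) = 1, so Bézout bound = 2.
Scan x ∈ F_11. For each x, list the y ∈ F_11 with f(x, y) ≡ 0 and those with g(x, y) ≡ 0 (mod 11); the common zeros in that column are the intersection.
  x = 0: f ≡ 0 at y ∈ {0, 10}; g ≡ 0 at y ∈ {8}; common: ∅.
  x = 1: f ≡ 0 at y ∈ ∅; g ≡ 0 at y ∈ {5}; common: ∅.
  x = 2: f ≡ 0 at y ∈ ∅; g ≡ 0 at y ∈ {2}; common: ∅.
  x = 3: f ≡ 0 at y ∈ ∅; g ≡ 0 at y ∈ {10}; common: ∅.
  x = 4: f ≡ 0 at y ∈ {1, 3}; g ≡ 0 at y ∈ {7}; common: ∅.
  x = 5: f ≡ 0 at y ∈ ∅; g ≡ 0 at y ∈ {4}; common: ∅.
  x = 6: f ≡ 0 at y ∈ {6}; g ≡ 0 at y ∈ {1}; common: ∅.
  x = 7: f ≡ 0 at y ∈ {1, 4}; g ≡ 0 at y ∈ {9}; common: ∅.
  x = 8: f ≡ 0 at y ∈ ∅; g ≡ 0 at y ∈ {6}; common: ∅.
  x = 9: f ≡ 0 at y ∈ {3, 10}; g ≡ 0 at y ∈ {3}; common: {3}.
  x = 10: f ≡ 0 at y ∈ {0, 6}; g ≡ 0 at y ∈ {0}; common: {0}.
Collecting: common zeros = {(9, 3), (10, 0)}, so the count is 2.
Comparison with the Bézout bound: 2 ≤ 2 = deg(f)·deg(g), as expected for curves with no common component (the bound is attained).


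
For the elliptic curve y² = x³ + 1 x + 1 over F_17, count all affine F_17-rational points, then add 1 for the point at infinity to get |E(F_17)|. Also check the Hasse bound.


Affine points = {(0, 1), (0, 16), (4, 1), (4, 16), (6, 6), (6, 11), (9, 5), (9, 12), (10, 5), (10, 12), (11, 0), (13, 1), (13, 16), (15, 5), (15, 12), (16, 4), (16, 13)}; affine count = 17; |E(F_17)| = 18.

Discriminant check: Δ ∝ 4a³ + 27b² = 4·1³ + 27·1² = 4·1 + 27·1 ≡ 14 (mod 17). Nonzero ⇒ E is nonsingular.
For each x ∈ F_17, compute rhs = x³ + 1·x + 1 mod 17, then count y ∈ F_17 with y² ≡ rhs.
  x = 0: rhs = 1, matching y values: 1, 16 (2 points).
  x = 1: rhs = 3, matching y values: none (0 points).
  x = 2: rhs = 11, matching y values: none (0 points).
  x = 3: rhs = 14, matching y values: none (0 points).
  x = 4: rhs = 1, matching y values: 1, 16 (2 points).
  x = 5: rhs = 12, matching y values: none (0 points).
  x = 6: rhs = 2, matching y values: 6, 11 (2 points).
  x = 7: rhs = 11, matching y values: none (0 points).
  x = 8: rhs = 11, matching y values: none (0 points).
  x = 9: rhs = 8, matching y values: 5, 12 (2 points).
  x = 10: rhs = 8, matching y values: 5, 12 (2 points).
  x = 11: rhs = 0, matching y values: 0 (1 points).
  x = 12: rhs = 7, matching y values: none (0 points).
  x = 13: rhs = 1, matching y values: 1, 16 (2 points).
  x = 14: rhs = 5, matching y values: none (0 points).
  x = 15: rhs = 8, matching y values: 5, 12 (2 points).
  x = 16: rhs = 16, matching y values: 4, 13 (2 points).
Total affine count: 17.
Full point count |E(F_17)| = 17 + 1 = 18.
Hasse bound: |18 − (17+1)| = |0| = 0 ≤ 2√17 ≈ 8.2462 ✓.


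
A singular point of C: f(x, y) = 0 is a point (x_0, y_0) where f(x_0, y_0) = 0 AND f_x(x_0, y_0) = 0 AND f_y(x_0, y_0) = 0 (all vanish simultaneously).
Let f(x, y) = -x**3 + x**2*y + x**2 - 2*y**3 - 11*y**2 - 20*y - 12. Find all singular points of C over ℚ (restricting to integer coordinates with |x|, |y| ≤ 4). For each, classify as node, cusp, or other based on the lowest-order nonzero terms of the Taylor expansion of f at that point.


Singular points: {(0, -2)}; classification: node.

Compute partial derivatives:
  f_x = -3*x**2 + 2*x*y + 2*x.
  f_y = x**2 - 6*y**2 - 22*y - 20.
Scan x_0 ∈ {−4, ..., 4}. For each x_0, f_y(x_0, y) is a polynomial in y; find its integer roots y ∈ {−4, ..., 4}, then test f_x and f at those candidates.
  x = -4: f_y(-4, y) = -6*y**2 - 22*y - 4; no integer root y with |y| ≤ 4.
  x = -3: f_y(-3, y) = -6*y**2 - 22*y - 11; no integer root y with |y| ≤ 4.
  x = -2: f_y(-2, y) = -6*y**2 - 22*y - 16; vanishes at y ∈ {-1}. (-2, -1): f_x = -12 ≠ 0.
  x = -1: f_y(-1, y) = -6*y**2 - 22*y - 19; no integer root y with |y| ≤ 4.
  x = 0: f_y(0, y) = -6*y**2 - 22*y - 20; vanishes at y ∈ {-2}. (0, -2): f_x = 0, f = 0 — SINGULAR.
  x = 1: f_y(1, y) = -6*y**2 - 22*y - 19; no integer root y with |y| ≤ 4.
  x = 2: f_y(2, y) = -6*y**2 - 22*y - 16; vanishes at y ∈ {-1}. (2, -1): f_x = -12 ≠ 0.
  x = 3: f_y(3, y) = -6*y**2 - 22*y - 11; no integer root y with |y| ≤ 4.
  x = 4: f_y(4, y) = -6*y**2 - 22*y - 4; no integer root y with |y| ≤ 4.
Only singular point on the grid: (0, -2).
Classify: substitute x = 0 + u, y = -2 + v and expand: f = -u**3 + u**2*v - u**2 - 2*v**3 + v**2.
No constant or linear terms (consistent with a singular point). Quadratic part: -u**2 + v**2. Cubic part: -u**3 + u**2*v - 2*v**3.
The quadratic part v**2 - u**2 = (v − u)(v + u) splits into two distinct linear factors, so there are two distinct tangent lines y − -2 = ±(x − 0) — this is a node (ordinary double point).
Classification: node.


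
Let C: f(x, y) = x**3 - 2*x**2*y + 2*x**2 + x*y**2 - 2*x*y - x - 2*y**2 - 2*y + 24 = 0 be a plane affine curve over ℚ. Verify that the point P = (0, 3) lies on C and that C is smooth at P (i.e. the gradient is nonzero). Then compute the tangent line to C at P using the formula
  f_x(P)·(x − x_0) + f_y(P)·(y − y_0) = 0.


Tangent line at P: 2*x - 14*y + 42 = 0.

Step 1: f(0, 3) = 0, so P lies on C.
Step 2: partial derivatives
  f_x(x, y) = 3*x**2 - 4*x*y + 4*x + y**2 - 2*y - 1, f_y(x, y) = -2*x**2 + 2*x*y - 2*x - 4*y - 2.
  f_x(P) = 2, f_y(P) = -14 (gradient nonzero, so P is smooth).
Step 3: tangent line at P: 2·(x − 0) + -14·(y − 3) = 0.
Expanding: 2*x - 14*y + 42 = 0.


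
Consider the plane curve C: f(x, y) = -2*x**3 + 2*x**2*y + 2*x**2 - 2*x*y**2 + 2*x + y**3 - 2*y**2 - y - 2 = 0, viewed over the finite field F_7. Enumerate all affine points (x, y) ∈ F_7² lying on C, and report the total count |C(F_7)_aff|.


Affine F_7-points: {(1, 0), (3, 4), (5, 1), (5, 3), (6, 0)}; count = 5.

For each of the 49 pairs (x, y) ∈ F_7², evaluate f(x, y) mod 7. Record the zeros.
  x = 0: [0↦5, 1↦3, 2↦3, 3↦4, 4↦5, 5↦5, 6↦3]  zeros at y ∈ ∅
  x = 1: [0↦0, 1↦5, 2↦1, 3↦1, 4↦4, 5↦2, 6↦1]  zeros at y ∈ {0}
  x = 2: [0↦1, 1↦3, 2↦6, 3↦2, 4↦4, 5↦4, 6↦1]  zeros at y ∈ ∅
  x = 3: [0↦3, 1↦6, 2↦6, 3↦2, 4↦0, 5↦6, 6↦5]  zeros at y ∈ {4}
  x = 4: [0↦1, 1↦2, 2↦3, 3↦3, 4↦1, 5↦3, 6↦1]  zeros at y ∈ ∅
  x = 5: [0↦4, 1↦0, 2↦6, 3↦0, 4↦2, 5↦4, 6↦5]  zeros at y ∈ {1, 3}
  x = 6: [0↦0, 1↦2, 2↦3, 3↦2, 4↦5, 5↦4, 6↦5]  zeros at y ∈ {0}
Collecting zeros: affine points = {(1, 0), (3, 4), (5, 1), (5, 3), (6, 0)}.
Total count |C(F_7)_aff| = 5.
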